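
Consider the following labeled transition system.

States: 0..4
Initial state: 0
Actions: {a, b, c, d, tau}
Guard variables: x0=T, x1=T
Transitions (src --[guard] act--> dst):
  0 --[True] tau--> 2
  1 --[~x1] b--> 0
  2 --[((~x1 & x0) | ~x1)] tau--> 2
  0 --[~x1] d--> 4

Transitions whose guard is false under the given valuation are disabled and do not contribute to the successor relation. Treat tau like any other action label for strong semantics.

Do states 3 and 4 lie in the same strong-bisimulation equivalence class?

Answer: BISIMILAR

Analysis:
Bisimulation quotient by refinement:
  π0 = {{0,1,2,3,4}}
  π1 = {{0},{1,2,3,4}}
Fixed point at round 2; 2 class(es).
3∈{1,2,3,4}, 4∈{1,2,3,4}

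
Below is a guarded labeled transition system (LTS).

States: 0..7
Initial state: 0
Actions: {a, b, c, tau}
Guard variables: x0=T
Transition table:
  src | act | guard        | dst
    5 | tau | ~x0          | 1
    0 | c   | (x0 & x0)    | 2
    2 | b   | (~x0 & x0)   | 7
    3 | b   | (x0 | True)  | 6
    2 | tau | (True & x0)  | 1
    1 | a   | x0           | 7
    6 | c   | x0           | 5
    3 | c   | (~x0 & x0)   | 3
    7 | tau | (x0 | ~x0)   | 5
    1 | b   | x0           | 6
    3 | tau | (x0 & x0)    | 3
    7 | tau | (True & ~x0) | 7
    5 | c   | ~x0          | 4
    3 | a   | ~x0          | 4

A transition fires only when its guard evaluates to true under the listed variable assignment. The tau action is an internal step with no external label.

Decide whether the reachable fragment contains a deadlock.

Reach set: {0,1,2,5,6,7}
  0: c→2  [1 out]
  1: a→7  b→6  [2 out]
  2: tau→1  [1 out]
  5: ∅  [STUCK]
  6: c→5  [1 out]
  7: tau→5  [1 out]
Path to 5: c·tau·a·tau

Answer: DEADLOCK at state 5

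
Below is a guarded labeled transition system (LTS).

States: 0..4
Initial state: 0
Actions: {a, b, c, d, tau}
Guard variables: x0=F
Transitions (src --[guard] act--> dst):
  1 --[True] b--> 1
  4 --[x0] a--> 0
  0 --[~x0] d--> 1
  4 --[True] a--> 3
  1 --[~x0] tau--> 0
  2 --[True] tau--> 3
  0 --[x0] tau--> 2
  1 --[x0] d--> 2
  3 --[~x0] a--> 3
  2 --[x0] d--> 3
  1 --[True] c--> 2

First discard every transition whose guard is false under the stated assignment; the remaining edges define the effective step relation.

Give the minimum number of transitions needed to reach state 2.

BFS to 2:
  depth 0: {0}
  depth 1: {1}
  depth 2: {2}
first hit 2 at d=2 via d·c

Answer: 2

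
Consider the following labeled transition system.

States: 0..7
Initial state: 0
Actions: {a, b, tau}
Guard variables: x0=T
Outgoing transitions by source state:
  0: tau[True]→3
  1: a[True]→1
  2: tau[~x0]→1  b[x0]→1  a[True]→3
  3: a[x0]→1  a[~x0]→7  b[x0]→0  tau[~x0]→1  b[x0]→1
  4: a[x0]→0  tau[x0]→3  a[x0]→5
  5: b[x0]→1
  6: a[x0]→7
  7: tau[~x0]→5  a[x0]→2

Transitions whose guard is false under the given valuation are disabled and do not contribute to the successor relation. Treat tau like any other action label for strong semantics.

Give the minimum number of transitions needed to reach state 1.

Answer: 2

Trace:
BFS to 1:
  Layer 0: {0}
  Layer 1: {3}
  Layer 2: {1}
1 enters at depth 2; path tau·a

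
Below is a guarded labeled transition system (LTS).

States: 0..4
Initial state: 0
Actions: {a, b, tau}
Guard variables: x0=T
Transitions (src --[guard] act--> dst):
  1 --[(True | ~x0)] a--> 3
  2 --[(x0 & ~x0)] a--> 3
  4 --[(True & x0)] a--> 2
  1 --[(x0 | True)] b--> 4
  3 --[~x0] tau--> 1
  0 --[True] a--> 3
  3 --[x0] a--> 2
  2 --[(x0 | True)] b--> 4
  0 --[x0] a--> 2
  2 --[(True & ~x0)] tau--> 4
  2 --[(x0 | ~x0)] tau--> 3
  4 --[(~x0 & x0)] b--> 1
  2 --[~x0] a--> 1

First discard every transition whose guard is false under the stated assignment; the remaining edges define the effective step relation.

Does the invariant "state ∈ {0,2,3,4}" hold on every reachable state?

Answer: INVARIANT HOLDS

Working:
Allowed set {0,2,3,4}
Reachable = {0,2,3,4}
  0: ✓
  2: ✓
  3: ✓
  4: ✓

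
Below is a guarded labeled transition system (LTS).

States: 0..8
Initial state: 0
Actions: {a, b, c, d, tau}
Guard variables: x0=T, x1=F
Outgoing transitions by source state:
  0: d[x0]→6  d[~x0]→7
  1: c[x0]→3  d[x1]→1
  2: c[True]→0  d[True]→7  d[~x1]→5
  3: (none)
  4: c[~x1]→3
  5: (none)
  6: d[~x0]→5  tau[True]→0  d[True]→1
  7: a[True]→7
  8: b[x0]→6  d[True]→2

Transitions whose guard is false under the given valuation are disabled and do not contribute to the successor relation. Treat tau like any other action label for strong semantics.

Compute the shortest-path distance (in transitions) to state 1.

Answer: 2

Trace:
Layered search for 1:
  L0 = {0}
  L1 = {6}
  L2 = {1}
first hit 1 at d=2 via d·d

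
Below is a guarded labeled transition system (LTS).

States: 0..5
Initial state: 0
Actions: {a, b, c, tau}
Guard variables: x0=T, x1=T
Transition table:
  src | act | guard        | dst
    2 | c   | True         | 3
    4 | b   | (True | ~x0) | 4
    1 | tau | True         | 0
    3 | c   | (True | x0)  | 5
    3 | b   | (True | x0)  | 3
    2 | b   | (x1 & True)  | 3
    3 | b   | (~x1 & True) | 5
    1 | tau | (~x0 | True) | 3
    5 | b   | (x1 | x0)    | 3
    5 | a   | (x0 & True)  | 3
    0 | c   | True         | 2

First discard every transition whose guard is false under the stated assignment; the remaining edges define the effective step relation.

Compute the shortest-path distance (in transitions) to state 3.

Answer: 2

Analysis:
BFS to 3:
  L0 = {0}
  L1 = {2}
  L2 = {3}
3 enters at depth 2; path c·b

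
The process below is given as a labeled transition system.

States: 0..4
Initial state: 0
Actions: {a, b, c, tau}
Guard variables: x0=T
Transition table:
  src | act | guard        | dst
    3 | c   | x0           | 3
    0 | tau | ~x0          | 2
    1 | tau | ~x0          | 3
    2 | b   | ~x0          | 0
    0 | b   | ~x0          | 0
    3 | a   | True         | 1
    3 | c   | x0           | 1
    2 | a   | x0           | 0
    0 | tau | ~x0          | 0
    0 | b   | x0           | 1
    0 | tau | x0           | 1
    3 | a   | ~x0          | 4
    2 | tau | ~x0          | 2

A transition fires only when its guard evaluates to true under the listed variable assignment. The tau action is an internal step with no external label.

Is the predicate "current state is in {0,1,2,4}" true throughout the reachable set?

Safe = {0,1,2,4}
Reachable = {0,1}
  0: ok
  1: ok

Answer: INVARIANT HOLDS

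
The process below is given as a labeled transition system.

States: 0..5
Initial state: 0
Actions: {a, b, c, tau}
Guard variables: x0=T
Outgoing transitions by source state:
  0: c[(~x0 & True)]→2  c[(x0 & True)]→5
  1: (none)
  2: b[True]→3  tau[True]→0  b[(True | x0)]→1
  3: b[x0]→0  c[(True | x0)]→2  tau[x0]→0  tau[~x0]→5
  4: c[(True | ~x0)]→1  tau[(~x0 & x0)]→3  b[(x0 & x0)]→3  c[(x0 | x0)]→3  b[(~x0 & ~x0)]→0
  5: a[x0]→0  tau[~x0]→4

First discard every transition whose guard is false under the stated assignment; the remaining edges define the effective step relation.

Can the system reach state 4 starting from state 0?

Answer: UNREACHABLE

Trace:
After dropping false guards: 11 live edges.
depth 0: {0}
depth 1: {5}  total {0,5}
R = {0,5}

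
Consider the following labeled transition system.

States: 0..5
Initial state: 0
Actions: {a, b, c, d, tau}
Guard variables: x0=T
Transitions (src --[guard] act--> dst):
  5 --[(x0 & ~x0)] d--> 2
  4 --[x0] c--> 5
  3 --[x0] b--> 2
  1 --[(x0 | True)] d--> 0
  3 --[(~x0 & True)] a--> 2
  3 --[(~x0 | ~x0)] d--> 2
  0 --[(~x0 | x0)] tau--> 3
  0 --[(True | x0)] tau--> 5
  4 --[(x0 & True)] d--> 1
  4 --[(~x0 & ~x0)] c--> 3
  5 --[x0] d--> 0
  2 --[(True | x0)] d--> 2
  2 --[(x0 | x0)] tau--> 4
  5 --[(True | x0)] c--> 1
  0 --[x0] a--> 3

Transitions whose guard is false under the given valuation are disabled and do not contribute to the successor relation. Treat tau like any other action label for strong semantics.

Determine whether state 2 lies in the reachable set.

Answer: REACHABLE

Working:
After dropping false guards: 11 live edges.
Layer 0: {0}
Layer 1: {3,5}  now seen {0,3,5}
Layer 2: {1,2}  now seen {0,1,2,3,5}
Layer 3: {4}  now seen {0,1,2,3,4,5}
R = {0,1,2,3,4,5}
trace reaching 2: tau·b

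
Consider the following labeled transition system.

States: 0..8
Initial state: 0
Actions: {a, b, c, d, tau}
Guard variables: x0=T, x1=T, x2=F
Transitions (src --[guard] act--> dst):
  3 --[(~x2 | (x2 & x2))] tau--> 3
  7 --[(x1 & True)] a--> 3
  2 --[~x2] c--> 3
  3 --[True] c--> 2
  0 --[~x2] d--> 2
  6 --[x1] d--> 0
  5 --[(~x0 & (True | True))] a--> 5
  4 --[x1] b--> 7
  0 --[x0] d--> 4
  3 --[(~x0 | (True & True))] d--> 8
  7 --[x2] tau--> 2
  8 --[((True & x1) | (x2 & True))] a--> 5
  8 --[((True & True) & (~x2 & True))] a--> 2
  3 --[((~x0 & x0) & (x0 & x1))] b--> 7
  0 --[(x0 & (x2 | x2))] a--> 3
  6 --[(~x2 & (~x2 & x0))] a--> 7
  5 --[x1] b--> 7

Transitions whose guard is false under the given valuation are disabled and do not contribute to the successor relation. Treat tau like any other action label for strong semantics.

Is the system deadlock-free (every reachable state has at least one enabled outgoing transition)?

Answer: DEADLOCK-FREE

Working:
Reachable = {0,2,3,4,5,7,8}
  0: d→2  d→4  [2 out]
  2: c→3  [1 out]
  3: c→2  d→8  tau→3  [3 out]
  4: b→7  [1 out]
  5: b→7  [1 out]
  7: a→3  [1 out]
  8: a→2  a→5  [2 out]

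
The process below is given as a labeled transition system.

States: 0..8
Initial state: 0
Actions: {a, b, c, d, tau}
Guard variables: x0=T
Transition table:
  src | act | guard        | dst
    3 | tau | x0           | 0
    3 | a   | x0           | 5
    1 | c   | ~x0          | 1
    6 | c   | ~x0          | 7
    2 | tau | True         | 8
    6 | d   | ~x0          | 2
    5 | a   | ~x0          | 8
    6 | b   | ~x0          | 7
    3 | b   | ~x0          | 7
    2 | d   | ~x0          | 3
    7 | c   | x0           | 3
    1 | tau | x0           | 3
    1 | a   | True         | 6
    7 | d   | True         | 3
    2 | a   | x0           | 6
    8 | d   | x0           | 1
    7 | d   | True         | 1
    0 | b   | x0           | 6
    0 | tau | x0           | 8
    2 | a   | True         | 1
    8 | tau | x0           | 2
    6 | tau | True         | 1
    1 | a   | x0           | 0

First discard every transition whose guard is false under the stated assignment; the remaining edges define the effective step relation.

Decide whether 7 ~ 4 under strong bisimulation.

Answer: NOT BISIMILAR

Analysis:
Refine partition for ~:
  P[0] = {{0,1,2,3,4,5,6,7,8}}
  P[1] = {{0},{1,2,3},{4,5},{6},{7},{8}}
  P[2] = {{0},{1},{2},{3},{4,5},{6},{7},{8}}
Fixed point at round 3; 8 class(es).
7∈{7}, 4∈{4,5}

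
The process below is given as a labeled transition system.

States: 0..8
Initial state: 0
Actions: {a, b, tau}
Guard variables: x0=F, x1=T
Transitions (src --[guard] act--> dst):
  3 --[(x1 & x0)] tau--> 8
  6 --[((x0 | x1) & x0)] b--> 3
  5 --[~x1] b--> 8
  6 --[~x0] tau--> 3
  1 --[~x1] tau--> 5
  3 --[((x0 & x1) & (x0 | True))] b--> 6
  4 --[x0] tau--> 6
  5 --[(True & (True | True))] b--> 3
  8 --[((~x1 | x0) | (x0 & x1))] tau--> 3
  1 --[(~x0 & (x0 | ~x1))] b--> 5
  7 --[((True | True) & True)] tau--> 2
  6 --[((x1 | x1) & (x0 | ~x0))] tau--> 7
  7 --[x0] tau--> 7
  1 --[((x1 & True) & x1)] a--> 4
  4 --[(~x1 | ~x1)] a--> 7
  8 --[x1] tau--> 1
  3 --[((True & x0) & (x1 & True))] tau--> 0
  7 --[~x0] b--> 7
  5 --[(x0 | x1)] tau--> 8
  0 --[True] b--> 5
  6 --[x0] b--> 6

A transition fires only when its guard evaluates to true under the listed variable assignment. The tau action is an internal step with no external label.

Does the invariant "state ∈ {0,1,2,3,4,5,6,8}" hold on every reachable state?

Answer: INVARIANT HOLDS

Analysis:
Inv-set: {0,1,2,3,4,5,6,8}
Reachable = {0,1,3,4,5,8}
  0: ok
  1: ok
  3: ok
  4: ok
  5: ok
  8: ok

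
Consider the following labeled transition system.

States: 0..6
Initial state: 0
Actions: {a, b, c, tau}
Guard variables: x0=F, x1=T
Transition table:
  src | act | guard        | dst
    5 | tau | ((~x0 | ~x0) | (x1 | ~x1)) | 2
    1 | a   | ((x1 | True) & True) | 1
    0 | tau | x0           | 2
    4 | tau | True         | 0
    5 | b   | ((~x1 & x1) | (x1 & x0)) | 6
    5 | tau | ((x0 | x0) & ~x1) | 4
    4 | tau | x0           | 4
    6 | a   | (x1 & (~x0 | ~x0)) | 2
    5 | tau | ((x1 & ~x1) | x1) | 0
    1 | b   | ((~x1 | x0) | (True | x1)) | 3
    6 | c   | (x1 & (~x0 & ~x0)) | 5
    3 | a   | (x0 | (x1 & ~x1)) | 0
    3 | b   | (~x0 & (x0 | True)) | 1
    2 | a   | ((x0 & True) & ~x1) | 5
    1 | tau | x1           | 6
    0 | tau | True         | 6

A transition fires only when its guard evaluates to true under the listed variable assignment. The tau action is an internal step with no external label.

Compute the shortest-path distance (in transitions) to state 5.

BFS to 5:
  depth 0: {0}
  depth 1: {6}
  depth 2: {2,5}
first hit 5 at d=2 via tau·c

Answer: 2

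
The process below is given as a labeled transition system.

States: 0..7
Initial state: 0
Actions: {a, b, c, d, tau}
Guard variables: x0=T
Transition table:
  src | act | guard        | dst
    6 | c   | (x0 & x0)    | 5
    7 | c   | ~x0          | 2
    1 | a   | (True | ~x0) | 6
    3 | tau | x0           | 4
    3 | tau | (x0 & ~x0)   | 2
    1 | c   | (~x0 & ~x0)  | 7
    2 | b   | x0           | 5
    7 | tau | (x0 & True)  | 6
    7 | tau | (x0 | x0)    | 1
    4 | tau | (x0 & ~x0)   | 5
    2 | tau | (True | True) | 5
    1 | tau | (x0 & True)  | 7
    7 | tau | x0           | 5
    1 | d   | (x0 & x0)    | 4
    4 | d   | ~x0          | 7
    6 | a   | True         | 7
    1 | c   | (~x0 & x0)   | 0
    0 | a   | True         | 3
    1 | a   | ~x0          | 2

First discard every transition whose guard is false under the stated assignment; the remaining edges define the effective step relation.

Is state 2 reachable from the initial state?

12 transition(s) survive guard evaluation.
Layer 0: {0}
Layer 1: {3}  cumulative {0,3}
Layer 2: {4}  cumulative {0,3,4}
R = {0,3,4}

Answer: UNREACHABLE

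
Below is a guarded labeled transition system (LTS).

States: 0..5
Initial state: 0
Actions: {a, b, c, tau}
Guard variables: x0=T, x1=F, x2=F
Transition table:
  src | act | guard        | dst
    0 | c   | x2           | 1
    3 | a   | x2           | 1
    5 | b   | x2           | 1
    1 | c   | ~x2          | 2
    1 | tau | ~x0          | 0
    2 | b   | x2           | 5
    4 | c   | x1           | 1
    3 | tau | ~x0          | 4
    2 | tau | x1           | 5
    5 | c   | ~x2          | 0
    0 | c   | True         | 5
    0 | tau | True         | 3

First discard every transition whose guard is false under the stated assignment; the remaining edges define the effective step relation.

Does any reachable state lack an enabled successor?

Reachable = {0,3,5}
  0: c→5  tau→3  [deg 2]
  3: ∅  [STUCK]
  5: c→0  [deg 1]
trace reaching 3: tau

Answer: DEADLOCK at state 3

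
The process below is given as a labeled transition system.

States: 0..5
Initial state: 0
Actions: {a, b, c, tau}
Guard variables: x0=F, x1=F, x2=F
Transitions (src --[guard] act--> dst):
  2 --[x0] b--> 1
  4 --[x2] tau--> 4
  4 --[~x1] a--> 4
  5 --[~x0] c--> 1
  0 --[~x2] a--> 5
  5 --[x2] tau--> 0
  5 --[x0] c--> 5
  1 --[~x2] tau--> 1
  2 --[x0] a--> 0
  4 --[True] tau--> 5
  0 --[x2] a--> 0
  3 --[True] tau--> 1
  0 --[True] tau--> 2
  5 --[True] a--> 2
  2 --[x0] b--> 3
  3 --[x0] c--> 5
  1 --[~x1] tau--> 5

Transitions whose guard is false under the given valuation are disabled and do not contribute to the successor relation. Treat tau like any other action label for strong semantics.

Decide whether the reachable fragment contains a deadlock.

Answer: DEADLOCK at state 2

Trace:
Reach set: {0,1,2,5}
  0: a→5  tau→2  [2 out]
  1: tau→1  tau→5  [2 out]
  2: ∅  [no exit]
  5: a→2  c→1  [2 out]
witness 2: tau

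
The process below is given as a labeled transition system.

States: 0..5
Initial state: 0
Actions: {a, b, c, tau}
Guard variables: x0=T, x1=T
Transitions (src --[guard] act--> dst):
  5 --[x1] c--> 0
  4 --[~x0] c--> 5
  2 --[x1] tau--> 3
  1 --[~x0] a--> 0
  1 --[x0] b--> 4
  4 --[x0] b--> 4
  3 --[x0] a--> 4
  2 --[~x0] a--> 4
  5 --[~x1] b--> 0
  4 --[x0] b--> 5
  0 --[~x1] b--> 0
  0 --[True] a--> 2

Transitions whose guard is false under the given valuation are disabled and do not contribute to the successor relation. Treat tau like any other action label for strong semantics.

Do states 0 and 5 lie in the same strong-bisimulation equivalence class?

Answer: NOT BISIMILAR

Trace:
Compute ~ classes (split until stable):
  P[0] = {{0,1,2,3,4,5}}
  P[1] = {{0,3},{1,4},{2},{5}}
  P[2] = {{0},{1},{2},{3},{4},{5}}
stable after 3 split(s): 6 block(s)
0∈{0}, 5∈{5}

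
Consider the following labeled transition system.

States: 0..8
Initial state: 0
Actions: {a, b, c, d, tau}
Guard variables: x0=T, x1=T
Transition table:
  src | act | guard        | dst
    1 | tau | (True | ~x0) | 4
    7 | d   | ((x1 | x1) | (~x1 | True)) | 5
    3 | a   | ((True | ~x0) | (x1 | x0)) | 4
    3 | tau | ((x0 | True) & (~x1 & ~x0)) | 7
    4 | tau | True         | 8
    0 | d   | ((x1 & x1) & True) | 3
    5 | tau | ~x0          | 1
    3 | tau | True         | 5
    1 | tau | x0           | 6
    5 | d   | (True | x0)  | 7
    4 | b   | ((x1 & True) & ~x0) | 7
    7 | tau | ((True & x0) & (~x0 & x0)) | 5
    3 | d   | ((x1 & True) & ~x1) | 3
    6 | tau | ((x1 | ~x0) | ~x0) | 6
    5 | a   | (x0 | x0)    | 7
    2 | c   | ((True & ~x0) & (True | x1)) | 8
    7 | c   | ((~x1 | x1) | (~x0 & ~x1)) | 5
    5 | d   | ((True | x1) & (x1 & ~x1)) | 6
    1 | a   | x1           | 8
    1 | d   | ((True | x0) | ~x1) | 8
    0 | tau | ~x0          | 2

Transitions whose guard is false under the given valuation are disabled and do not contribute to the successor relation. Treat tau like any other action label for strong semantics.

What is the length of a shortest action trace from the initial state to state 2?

BFS to 2:
  L0 = {0}
  L1 = {3}
  L2 = {4,5}
  L3 = {7,8}
2 never appears.

Answer: UNREACHABLE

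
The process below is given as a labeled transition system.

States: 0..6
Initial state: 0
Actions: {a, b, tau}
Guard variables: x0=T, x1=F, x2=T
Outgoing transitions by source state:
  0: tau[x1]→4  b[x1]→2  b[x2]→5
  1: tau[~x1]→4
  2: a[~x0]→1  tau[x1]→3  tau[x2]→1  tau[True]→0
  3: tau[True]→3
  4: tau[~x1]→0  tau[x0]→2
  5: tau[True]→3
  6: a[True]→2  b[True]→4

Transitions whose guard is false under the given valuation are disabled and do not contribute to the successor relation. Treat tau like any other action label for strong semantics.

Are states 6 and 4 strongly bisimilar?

Compute ~ classes (split until stable):
  π0 = {{0,1,2,3,4,5,6}}
  π1 = {{0},{1,2,3,4,5},{6}}
  π2 = {{0},{1,3,5},{2,4},{6}}
  π3 = {{0},{1},{2},{3,5},{4},{6}}
stable after 4 split(s): 6 block(s)
class of 6: {6}; class of 4: {4}

Answer: NOT BISIMILAR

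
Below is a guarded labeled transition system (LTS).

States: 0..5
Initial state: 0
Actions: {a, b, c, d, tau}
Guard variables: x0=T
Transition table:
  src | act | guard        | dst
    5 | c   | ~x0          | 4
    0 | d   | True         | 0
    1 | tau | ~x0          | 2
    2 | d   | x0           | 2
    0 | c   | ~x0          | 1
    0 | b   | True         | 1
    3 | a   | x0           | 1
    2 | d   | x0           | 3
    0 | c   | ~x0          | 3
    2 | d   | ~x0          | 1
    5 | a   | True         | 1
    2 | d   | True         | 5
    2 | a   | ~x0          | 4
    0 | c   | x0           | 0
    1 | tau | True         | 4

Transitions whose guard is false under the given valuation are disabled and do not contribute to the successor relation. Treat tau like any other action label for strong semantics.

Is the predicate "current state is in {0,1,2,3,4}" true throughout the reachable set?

Answer: INVARIANT HOLDS

Working:
Safe = {0,1,2,3,4}
Reach set: {0,1,4}
  0: safe
  1: safe
  4: safe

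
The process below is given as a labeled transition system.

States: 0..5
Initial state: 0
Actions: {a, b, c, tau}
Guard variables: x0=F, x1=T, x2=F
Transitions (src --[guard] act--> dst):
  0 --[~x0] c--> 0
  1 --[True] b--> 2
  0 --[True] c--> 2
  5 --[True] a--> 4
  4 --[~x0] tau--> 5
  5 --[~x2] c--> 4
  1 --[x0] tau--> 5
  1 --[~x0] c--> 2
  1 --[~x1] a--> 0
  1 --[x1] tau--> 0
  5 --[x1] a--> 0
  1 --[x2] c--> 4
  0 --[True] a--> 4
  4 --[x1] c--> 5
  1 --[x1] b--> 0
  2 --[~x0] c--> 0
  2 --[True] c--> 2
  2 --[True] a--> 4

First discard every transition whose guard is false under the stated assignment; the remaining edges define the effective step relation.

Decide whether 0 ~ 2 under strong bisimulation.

Answer: BISIMILAR

Analysis:
Refine partition for ~:
  P[0] = {{0,1,2,3,4,5}}
  P[1] = {{0,2,5},{1},{3},{4}}
  P[2] = {{0,2},{1},{3},{4},{5}}
stable after 3 split(s): 5 block(s)
[0]={0,2}  [2]={0,2}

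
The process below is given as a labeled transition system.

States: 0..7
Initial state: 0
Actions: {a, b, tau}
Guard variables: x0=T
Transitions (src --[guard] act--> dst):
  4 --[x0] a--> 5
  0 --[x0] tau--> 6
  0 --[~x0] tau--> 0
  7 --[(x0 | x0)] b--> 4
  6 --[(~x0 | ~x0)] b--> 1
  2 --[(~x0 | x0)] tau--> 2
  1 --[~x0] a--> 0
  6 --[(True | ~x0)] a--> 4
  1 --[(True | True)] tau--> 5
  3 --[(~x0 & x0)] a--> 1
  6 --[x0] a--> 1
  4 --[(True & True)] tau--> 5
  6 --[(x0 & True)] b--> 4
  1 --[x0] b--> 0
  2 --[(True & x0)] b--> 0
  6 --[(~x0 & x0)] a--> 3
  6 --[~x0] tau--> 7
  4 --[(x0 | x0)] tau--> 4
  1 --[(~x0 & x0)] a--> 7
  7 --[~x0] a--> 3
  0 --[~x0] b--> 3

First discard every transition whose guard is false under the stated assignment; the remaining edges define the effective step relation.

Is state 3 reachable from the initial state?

Guard filter leaves 12 enabled edge(s).
Layer 0: {0}
Layer 1: {6}  now seen {0,6}
Layer 2: {1,4}  now seen {0,1,4,6}
Layer 3: {5}  now seen {0,1,4,5,6}
Reachable = {0,1,4,5,6}

Answer: UNREACHABLE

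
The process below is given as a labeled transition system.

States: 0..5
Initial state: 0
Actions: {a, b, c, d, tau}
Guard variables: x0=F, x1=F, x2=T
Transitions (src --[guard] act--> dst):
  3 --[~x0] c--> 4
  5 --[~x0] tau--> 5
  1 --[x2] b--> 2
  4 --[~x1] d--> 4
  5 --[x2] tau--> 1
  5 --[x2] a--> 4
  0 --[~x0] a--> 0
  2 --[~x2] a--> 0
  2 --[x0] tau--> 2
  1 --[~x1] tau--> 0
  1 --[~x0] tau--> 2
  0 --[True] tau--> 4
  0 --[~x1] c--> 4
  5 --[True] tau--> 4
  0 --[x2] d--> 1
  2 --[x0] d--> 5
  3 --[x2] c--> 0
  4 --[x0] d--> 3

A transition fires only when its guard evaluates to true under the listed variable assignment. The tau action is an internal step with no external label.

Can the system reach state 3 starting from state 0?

Guard filter leaves 14 enabled edge(s).
depth 0: {0}
depth 1: {1,4}  now seen {0,1,4}
depth 2: {2}  now seen {0,1,2,4}
R = {0,1,2,4}

Answer: UNREACHABLE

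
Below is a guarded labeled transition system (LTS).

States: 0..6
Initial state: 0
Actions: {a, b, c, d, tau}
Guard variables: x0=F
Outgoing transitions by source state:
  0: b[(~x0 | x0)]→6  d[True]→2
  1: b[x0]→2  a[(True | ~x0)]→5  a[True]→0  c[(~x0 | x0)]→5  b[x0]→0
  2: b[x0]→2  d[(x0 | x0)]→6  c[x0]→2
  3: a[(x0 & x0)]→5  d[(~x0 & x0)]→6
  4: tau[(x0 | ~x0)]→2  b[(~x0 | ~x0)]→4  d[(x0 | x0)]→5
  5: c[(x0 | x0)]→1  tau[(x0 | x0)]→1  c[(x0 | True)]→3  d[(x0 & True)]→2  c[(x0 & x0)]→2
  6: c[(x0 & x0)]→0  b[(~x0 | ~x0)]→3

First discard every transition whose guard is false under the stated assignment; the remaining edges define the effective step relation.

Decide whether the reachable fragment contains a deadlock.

Reach set: {0,2,3,6}
  0: b→6  d→2  [2 exit(s)]
  2: ∅  [STUCK]
  3: ∅  [STUCK]
  6: b→3  [1 exit(s)]
witness 2: d

Answer: DEADLOCK at state 2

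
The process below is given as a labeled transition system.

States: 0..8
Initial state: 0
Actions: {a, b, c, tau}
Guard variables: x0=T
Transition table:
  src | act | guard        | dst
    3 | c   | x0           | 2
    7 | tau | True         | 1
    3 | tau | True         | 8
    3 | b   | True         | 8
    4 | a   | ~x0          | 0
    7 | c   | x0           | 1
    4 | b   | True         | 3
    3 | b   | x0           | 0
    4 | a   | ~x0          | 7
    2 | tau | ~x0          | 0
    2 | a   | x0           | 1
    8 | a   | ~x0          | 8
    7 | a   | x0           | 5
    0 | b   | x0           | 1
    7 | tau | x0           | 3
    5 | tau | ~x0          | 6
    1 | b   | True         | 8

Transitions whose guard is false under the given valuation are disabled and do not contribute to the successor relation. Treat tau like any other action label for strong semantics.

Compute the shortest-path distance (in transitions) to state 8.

BFS to 8:
  L0 = {0}
  L1 = {1}
  L2 = {8}
depth(8)=2, e.g. b·b

Answer: 2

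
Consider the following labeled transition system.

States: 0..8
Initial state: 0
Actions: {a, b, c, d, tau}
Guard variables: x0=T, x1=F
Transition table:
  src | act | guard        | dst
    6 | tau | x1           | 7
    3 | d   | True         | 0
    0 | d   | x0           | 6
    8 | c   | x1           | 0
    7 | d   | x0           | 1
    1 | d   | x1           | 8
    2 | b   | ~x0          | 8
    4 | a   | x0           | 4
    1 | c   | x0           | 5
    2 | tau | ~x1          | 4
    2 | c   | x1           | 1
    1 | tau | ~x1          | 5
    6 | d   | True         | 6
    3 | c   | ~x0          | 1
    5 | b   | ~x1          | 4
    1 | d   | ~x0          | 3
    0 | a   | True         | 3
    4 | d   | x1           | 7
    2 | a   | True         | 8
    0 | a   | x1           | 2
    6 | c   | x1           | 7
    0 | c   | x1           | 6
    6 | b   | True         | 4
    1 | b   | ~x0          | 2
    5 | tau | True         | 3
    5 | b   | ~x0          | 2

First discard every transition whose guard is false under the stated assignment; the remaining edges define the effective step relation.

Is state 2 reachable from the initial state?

Answer: UNREACHABLE

Trace:
Guard filter leaves 13 enabled edge(s).
depth 0: {0}
depth 1: {3,6}  now seen {0,3,6}
depth 2: {4}  now seen {0,3,4,6}
Reachable = {0,3,4,6}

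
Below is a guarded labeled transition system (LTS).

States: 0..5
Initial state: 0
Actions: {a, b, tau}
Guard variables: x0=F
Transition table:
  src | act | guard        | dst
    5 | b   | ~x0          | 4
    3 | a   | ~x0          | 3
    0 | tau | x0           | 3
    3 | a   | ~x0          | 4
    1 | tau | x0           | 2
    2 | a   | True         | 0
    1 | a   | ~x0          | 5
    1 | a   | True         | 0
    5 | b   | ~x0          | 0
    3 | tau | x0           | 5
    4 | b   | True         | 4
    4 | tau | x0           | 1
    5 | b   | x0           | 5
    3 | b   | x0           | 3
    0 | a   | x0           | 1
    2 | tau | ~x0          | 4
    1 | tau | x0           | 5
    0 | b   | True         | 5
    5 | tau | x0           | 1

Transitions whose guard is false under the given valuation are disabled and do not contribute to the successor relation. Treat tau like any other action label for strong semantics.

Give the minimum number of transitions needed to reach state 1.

Answer: UNREACHABLE

Trace:
Breadth-first toward 1:
  depth 0: {0}
  depth 1: {5}
  depth 2: {4}
1 never appears.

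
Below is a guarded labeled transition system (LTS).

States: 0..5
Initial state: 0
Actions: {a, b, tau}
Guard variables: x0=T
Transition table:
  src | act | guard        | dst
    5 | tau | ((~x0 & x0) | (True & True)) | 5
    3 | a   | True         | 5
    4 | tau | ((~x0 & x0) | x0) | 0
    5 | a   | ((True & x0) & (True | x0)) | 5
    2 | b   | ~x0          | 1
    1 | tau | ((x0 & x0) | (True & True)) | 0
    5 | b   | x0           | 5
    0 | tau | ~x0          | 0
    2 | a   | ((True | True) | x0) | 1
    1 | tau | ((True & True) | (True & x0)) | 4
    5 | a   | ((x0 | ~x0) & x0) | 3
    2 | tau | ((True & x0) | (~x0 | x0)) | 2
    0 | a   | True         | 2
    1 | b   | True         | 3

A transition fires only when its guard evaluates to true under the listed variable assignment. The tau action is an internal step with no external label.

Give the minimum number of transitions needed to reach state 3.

BFS to 3:
  depth 0: {0}
  depth 1: {2}
  depth 2: {1}
  depth 3: {3,4}
3 enters at depth 3; path a·a·b

Answer: 3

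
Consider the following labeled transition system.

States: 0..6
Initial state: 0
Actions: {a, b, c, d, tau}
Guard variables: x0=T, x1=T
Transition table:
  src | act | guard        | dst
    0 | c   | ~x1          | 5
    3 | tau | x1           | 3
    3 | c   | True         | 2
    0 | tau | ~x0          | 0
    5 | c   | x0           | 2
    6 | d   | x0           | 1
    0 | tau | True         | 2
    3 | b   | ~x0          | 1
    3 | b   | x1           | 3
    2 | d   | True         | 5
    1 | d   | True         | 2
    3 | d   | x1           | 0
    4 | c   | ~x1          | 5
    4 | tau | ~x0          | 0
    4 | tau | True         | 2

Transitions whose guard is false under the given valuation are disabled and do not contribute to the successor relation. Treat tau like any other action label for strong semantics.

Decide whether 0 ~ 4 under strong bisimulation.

Refine partition for ~:
  π0 = {{0,1,2,3,4,5,6}}
  π1 = {{0,4},{1,2,6},{3},{5}}
  π2 = {{0,4},{1,6},{2},{3},{5}}
  π3 = {{0,4},{1},{2},{3},{5},{6}}
Fixed point at round 4; 6 class(es).
0∈{0,4}, 4∈{0,4}

Answer: BISIMILAR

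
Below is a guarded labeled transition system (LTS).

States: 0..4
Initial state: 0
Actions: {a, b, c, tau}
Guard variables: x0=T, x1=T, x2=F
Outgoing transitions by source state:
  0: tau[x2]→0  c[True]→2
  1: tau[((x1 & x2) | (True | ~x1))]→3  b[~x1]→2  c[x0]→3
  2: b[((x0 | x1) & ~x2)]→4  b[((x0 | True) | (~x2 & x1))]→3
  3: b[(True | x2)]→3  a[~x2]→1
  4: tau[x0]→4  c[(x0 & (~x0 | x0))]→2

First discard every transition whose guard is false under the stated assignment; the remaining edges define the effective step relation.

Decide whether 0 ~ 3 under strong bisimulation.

Answer: NOT BISIMILAR

Trace:
Refine partition for ~:
  P[0] = {{0,1,2,3,4}}
  P[1] = {{0},{1,4},{2},{3}}
  P[2] = {{0},{1},{2},{3},{4}}
stable after 3 split(s): 5 block(s)
[0]={0}  [3]={3}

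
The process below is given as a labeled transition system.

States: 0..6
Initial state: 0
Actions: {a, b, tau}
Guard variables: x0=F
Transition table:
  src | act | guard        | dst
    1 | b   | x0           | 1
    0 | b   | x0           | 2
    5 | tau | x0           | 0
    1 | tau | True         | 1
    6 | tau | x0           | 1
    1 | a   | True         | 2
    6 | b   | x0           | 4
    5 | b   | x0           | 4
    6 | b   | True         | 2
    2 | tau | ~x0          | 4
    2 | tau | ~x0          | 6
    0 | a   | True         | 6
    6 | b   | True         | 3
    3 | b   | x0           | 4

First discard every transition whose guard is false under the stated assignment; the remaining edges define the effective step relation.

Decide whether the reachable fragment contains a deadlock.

Reach set: {0,2,3,4,6}
  0: a→6  [1 out]
  2: tau→4  tau→6  [2 out]
  3: ∅  [deadlock]
  4: ∅  [deadlock]
  6: b→2  b→3  [2 out]
Path to 3: a·b

Answer: DEADLOCK at state 3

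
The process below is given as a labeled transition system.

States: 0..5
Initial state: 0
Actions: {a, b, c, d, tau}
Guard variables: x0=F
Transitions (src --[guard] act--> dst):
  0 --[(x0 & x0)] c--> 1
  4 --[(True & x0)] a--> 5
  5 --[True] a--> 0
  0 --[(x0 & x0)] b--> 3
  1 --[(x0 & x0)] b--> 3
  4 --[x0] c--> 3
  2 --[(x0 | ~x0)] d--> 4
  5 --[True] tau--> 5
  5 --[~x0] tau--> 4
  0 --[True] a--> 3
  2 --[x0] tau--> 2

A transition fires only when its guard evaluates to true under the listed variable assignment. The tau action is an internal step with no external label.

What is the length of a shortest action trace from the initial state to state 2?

Answer: UNREACHABLE

Trace:
BFS to 2:
  Layer 0: {0}
  Layer 1: {3}
2 never appears.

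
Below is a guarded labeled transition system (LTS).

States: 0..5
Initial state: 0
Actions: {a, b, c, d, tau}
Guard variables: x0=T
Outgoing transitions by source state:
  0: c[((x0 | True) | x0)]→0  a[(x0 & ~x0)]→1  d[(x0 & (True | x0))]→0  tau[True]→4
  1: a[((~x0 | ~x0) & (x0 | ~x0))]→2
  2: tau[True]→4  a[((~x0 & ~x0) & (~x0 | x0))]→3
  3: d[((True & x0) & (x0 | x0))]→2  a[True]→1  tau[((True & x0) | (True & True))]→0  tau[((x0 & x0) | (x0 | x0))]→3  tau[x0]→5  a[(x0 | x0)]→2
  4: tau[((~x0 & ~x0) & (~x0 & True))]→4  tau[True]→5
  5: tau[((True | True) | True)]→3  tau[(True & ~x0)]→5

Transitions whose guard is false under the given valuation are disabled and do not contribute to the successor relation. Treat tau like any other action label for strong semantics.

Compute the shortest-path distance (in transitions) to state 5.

Answer: 2

Working:
Layered search for 5:
  depth 0: {0}
  depth 1: {4}
  depth 2: {5}
depth(5)=2, e.g. tau·tau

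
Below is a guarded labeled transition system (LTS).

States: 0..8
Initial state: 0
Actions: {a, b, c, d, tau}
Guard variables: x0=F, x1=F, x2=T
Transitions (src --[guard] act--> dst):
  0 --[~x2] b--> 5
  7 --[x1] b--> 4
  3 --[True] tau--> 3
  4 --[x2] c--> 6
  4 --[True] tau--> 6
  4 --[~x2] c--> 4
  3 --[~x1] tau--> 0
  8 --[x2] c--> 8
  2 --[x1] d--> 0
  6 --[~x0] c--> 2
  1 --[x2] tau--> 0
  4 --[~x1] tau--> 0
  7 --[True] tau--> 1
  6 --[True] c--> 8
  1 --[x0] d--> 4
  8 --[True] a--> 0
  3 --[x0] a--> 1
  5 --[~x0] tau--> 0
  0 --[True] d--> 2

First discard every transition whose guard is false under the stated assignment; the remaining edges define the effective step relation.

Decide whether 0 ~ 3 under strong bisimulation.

Compute ~ classes (split until stable):
  π0 = {{0,1,2,3,4,5,6,7,8}}
  π1 = {{0},{1,3,5,7},{2},{4},{6},{8}}
  π2 = {{0},{1,5},{2},{3},{4},{6},{7},{8}}
Fixed point at round 3; 8 class(es).
0∈{0}, 3∈{3}

Answer: NOT BISIMILAR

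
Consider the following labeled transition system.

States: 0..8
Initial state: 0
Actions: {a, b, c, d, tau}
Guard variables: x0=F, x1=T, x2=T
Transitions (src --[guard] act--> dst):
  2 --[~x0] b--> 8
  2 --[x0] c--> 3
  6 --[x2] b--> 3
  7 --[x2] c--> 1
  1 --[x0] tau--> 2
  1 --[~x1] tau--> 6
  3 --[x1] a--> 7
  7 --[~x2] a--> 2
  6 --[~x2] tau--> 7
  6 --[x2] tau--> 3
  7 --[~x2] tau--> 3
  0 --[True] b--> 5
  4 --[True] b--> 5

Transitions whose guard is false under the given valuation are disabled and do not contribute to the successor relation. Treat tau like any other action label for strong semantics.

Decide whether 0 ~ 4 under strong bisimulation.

Answer: BISIMILAR

Trace:
Compute ~ classes (split until stable):
  P[0] = {{0,1,2,3,4,5,6,7,8}}
  P[1] = {{0,2,4},{1,5,8},{3},{6},{7}}
Fixed point at round 2; 5 class(es).
[0]={0,2,4}  [4]={0,2,4}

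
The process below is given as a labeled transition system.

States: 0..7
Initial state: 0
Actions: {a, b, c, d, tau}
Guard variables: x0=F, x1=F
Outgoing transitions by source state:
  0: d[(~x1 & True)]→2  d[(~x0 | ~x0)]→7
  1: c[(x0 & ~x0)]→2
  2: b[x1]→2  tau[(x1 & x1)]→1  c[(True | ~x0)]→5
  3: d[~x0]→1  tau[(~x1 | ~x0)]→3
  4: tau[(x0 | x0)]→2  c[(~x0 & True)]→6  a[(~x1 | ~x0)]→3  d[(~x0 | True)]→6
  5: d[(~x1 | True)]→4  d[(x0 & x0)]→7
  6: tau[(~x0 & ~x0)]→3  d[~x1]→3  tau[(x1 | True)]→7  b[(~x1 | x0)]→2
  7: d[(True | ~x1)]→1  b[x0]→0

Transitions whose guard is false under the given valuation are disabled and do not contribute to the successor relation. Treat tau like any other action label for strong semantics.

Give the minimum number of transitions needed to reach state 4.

Answer: 3

Analysis:
BFS to 4:
  Layer 0: {0}
  Layer 1: {2,7}
  Layer 2: {1,5}
  Layer 3: {4}
4 enters at depth 3; path d·c·d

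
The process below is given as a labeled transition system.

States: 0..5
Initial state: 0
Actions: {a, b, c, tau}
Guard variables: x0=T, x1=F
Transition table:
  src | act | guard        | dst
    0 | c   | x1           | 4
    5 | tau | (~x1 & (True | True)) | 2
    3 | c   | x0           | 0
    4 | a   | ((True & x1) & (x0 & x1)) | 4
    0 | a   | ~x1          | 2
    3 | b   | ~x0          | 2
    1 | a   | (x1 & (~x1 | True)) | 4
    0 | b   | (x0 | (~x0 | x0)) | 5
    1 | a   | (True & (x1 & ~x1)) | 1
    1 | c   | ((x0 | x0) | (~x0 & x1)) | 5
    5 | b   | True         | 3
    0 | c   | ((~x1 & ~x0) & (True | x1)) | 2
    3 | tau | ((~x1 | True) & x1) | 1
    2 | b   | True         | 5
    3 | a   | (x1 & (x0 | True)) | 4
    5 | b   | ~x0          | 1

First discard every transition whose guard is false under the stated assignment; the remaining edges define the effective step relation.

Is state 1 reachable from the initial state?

Guard filter leaves 7 enabled edge(s).
depth 0: {0}
depth 1: {2,5}  cumulative {0,2,5}
depth 2: {3}  cumulative {0,2,3,5}
R = {0,2,3,5}

Answer: UNREACHABLE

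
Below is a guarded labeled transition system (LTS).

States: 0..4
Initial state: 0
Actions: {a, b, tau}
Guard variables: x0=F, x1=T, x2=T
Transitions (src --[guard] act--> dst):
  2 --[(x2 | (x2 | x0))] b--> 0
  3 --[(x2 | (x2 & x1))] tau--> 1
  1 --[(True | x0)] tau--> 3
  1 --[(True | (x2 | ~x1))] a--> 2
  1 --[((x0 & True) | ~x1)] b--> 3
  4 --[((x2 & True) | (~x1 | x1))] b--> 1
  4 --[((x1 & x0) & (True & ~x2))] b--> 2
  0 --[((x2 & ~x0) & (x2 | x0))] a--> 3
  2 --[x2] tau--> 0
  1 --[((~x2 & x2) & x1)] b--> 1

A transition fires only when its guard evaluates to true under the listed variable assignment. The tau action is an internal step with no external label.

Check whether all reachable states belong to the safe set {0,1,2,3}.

Answer: INVARIANT HOLDS

Trace:
Allowed set {0,1,2,3}
R = {0,1,2,3}
  0: safe
  1: safe
  2: safe
  3: safe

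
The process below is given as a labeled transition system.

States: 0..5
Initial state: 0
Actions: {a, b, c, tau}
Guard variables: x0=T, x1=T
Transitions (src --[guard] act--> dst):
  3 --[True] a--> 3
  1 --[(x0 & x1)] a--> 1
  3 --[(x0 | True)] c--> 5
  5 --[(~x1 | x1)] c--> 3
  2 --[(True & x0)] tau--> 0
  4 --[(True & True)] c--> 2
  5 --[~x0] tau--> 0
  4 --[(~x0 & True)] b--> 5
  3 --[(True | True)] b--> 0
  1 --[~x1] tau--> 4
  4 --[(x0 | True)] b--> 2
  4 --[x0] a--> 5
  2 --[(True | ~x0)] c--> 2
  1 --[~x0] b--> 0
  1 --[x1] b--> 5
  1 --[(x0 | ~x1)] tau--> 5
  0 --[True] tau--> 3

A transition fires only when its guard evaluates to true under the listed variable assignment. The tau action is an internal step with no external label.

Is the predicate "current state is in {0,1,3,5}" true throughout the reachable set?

Answer: INVARIANT HOLDS

Trace:
Inv-set: {0,1,3,5}
Reach set: {0,3,5}
  0: safe
  3: safe
  5: safe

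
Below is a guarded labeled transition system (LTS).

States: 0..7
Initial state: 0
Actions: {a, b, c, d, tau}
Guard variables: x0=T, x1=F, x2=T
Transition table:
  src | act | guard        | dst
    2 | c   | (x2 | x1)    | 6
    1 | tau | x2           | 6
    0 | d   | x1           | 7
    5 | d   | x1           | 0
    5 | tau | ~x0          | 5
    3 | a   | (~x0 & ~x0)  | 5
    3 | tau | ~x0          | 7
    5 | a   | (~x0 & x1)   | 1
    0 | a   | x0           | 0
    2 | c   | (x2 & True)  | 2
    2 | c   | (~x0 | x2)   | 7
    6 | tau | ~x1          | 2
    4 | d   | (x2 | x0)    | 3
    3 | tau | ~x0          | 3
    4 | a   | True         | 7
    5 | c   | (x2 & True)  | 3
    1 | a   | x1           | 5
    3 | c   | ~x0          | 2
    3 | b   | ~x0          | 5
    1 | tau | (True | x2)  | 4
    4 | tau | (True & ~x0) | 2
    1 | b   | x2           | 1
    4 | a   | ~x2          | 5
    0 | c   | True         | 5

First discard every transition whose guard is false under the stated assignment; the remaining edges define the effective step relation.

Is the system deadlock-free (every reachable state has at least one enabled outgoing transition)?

Answer: DEADLOCK at state 3

Trace:
R = {0,3,5}
  0: a→0  c→5  [2 exit(s)]
  3: ∅  [no exit]
  5: c→3  [1 exit(s)]
witness 3: c·c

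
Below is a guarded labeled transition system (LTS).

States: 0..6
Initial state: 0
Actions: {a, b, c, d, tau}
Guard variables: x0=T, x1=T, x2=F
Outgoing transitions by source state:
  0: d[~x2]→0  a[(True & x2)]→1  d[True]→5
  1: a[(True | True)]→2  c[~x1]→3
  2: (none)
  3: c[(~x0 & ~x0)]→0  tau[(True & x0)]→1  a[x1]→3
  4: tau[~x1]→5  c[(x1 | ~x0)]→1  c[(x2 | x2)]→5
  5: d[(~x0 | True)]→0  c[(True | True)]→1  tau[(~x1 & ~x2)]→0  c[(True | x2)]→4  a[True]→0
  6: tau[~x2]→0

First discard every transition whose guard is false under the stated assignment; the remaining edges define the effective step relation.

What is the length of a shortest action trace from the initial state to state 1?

Breadth-first toward 1:
  depth 0: {0}
  depth 1: {5}
  depth 2: {1,4}
depth(1)=2, e.g. d·c

Answer: 2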